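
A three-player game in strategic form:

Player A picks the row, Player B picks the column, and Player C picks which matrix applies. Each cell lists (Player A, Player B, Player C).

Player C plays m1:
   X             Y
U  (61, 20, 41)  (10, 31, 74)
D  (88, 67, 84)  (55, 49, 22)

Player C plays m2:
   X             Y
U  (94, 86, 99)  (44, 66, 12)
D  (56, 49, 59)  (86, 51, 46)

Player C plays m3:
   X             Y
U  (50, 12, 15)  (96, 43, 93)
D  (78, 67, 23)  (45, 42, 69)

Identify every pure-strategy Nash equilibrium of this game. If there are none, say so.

For each player, find the best response to each opponent profile; mutual best responses are the pure NE.
Player A against (X, m1): payoffs 61, 88 → best response D.
Player A against (X, m2): payoffs 94, 56 → best response U.
Player A against (X, m3): payoffs 50, 78 → best response D.
Player A against (Y, m1): payoffs 10, 55 → best response D.
Player A against (Y, m2): payoffs 44, 86 → best response D.
Player A against (Y, m3): payoffs 96, 45 → best response U.
Player B against (U, m1): payoffs 20, 31 → best response Y.
Player B against (U, m2): payoffs 86, 66 → best response X.
Player B against (U, m3): payoffs 12, 43 → best response Y.
Player B against (D, m1): payoffs 67, 49 → best response X.
Player B against (D, m2): payoffs 49, 51 → best response Y.
Player B against (D, m3): payoffs 67, 42 → best response X.
Player C against (U, X): payoffs 41, 99, 15 → best response m2.
Player C against (U, Y): payoffs 74, 12, 93 → best response m3.
Player C against (D, X): payoffs 84, 59, 23 → best response m1.
Player C against (D, Y): payoffs 22, 46, 69 → best response m3.
Mutual best responses: (U, X, m2); (U, Y, m3); (D, X, m1).

Pure-strategy Nash equilibria: (U, X, m2); (U, Y, m3); (D, X, m1)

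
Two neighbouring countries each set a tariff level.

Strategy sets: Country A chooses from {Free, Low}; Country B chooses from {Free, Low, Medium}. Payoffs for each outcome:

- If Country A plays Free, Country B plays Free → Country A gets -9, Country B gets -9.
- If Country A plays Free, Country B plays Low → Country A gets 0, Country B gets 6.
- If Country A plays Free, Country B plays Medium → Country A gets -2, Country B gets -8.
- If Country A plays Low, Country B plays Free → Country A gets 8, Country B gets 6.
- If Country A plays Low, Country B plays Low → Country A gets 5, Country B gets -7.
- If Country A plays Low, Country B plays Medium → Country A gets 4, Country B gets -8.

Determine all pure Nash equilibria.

Country A against Free: payoffs -9, 8 → best response Low.
Country A against Low: payoffs 0, 5 → best response Low.
Country A against Medium: payoffs -2, 4 → best response Low.
Country B against Free: payoffs -9, 6, -8 → best response Low.
Country B against Low: payoffs 6, -7, -8 → best response Free.
Mutual best responses: (Low, Free).

(Low, Free)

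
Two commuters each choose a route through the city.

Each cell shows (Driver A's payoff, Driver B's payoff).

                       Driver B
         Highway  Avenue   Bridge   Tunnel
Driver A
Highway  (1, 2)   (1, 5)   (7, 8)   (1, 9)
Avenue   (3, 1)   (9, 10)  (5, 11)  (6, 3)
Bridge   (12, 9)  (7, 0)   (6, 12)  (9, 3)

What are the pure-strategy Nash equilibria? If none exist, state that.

No pure-strategy Nash equilibrium.

Mark each player's best response to every combination of opponents' strategies; a profile where every player is best-responding is a pure Nash equilibrium.
Driver A against Highway: payoffs 1, 3, 12 → best response Bridge.
Driver A against Avenue: payoffs 1, 9, 7 → best response Avenue.
Driver A against Bridge: payoffs 7, 5, 6 → best response Highway.
Driver A against Tunnel: payoffs 1, 6, 9 → best response Bridge.
Driver B against Highway: payoffs 2, 5, 8, 9 → best response Tunnel.
Driver B against Avenue: payoffs 1, 10, 11, 3 → best response Bridge.
Driver B against Bridge: payoffs 9, 0, 12, 3 → best response Bridge.
No profile is a mutual best response for all players.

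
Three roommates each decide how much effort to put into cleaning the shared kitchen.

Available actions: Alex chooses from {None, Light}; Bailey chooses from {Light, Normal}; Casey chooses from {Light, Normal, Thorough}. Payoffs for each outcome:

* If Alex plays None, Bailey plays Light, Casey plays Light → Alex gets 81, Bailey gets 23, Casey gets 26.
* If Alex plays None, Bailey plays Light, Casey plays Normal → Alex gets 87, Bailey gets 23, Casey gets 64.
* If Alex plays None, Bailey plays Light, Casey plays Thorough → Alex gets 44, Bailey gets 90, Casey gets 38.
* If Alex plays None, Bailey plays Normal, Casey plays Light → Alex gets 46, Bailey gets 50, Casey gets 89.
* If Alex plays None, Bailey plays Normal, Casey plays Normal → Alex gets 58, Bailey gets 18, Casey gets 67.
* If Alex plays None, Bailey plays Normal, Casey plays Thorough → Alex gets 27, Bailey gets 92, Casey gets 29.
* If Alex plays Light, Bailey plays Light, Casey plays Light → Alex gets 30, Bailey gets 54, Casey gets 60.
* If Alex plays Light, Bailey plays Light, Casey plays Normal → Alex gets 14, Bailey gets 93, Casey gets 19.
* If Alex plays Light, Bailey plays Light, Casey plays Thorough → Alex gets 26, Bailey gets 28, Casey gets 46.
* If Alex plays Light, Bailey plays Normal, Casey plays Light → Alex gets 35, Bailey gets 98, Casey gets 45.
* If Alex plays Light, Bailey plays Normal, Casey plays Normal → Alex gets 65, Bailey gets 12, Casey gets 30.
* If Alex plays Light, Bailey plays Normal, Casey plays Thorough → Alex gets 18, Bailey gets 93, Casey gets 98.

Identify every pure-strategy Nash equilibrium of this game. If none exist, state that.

Alex against (Light, Light): payoffs 81, 30 → best response None.
Alex against (Light, Normal): payoffs 87, 14 → best response None.
Alex against (Light, Thorough): payoffs 44, 26 → best response None.
Alex against (Normal, Light): payoffs 46, 35 → best response None.
Alex against (Normal, Normal): payoffs 58, 65 → best response Light.
Alex against (Normal, Thorough): payoffs 27, 18 → best response None.
Bailey against (None, Light): payoffs 23, 50 → best response Normal.
Bailey against (None, Normal): payoffs 23, 18 → best response Light.
Bailey against (None, Thorough): payoffs 90, 92 → best response Normal.
Bailey against (Light, Light): payoffs 54, 98 → best response Normal.
Bailey against (Light, Normal): payoffs 93, 12 → best response Light.
Bailey against (Light, Thorough): payoffs 28, 93 → best response Normal.
Casey against (None, Light): payoffs 26, 64, 38 → best response Normal.
Casey against (None, Normal): payoffs 89, 67, 29 → best response Light.
Casey against (Light, Light): payoffs 60, 19, 46 → best response Light.
Casey against (Light, Normal): payoffs 45, 30, 98 → best response Thorough.
Mutual best responses: (None, Light, Normal); (None, Normal, Light).

Pure-strategy Nash equilibria: (None, Light, Normal); (None, Normal, Light)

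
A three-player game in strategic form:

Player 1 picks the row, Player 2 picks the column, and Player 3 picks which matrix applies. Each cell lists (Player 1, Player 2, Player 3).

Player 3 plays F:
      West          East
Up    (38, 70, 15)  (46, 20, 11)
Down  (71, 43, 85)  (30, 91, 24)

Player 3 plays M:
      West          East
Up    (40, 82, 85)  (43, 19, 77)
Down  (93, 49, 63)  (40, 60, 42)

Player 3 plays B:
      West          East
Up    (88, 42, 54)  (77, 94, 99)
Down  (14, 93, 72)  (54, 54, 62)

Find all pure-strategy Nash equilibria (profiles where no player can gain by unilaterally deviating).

Player 1 against (West, F): payoffs 38, 71 → best response Down.
Player 1 against (West, M): payoffs 40, 93 → best response Down.
Player 1 against (West, B): payoffs 88, 14 → best response Up.
Player 1 against (East, F): payoffs 46, 30 → best response Up.
Player 1 against (East, M): payoffs 43, 40 → best response Up.
Player 1 against (East, B): payoffs 77, 54 → best response Up.
Player 2 against (Up, F): payoffs 70, 20 → best response West.
Player 2 against (Up, M): payoffs 82, 19 → best response West.
Player 2 against (Up, B): payoffs 42, 94 → best response East.
Player 2 against (Down, F): payoffs 43, 91 → best response East.
Player 2 against (Down, M): payoffs 49, 60 → best response East.
Player 2 against (Down, B): payoffs 93, 54 → best response West.
Player 3 against (Up, West): payoffs 15, 85, 54 → best response M.
Player 3 against (Up, East): payoffs 11, 77, 99 → best response B.
Player 3 against (Down, West): payoffs 85, 63, 72 → best response F.
Player 3 against (Down, East): payoffs 24, 42, 62 → best response B.
Mutual best responses: (Up, East, B).

The unique pure-strategy Nash equilibrium is (Up, East, B).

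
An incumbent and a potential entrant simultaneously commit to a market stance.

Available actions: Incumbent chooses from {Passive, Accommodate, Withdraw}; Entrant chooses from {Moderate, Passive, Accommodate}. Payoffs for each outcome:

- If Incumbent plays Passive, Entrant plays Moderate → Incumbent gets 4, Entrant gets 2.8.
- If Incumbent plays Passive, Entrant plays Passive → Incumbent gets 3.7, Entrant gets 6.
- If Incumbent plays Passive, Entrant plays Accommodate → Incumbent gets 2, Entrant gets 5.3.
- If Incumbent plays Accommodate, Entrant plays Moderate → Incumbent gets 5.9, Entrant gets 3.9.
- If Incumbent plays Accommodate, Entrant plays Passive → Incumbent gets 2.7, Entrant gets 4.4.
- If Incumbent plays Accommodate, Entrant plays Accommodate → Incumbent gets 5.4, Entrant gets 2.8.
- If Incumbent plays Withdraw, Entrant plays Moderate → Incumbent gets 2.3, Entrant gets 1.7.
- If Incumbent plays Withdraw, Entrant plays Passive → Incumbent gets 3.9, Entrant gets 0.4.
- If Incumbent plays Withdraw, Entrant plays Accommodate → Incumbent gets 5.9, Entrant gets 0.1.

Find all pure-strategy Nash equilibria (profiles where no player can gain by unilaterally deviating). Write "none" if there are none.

Incumbent against Moderate: payoffs 4, 5.9, 2.3 → best response Accommodate.
Incumbent against Passive: payoffs 3.7, 2.7, 3.9 → best response Withdraw.
Incumbent against Accommodate: payoffs 2, 5.4, 5.9 → best response Withdraw.
Entrant against Passive: payoffs 2.8, 6, 5.3 → best response Passive.
Entrant against Accommodate: payoffs 3.9, 4.4, 2.8 → best response Passive.
Entrant against Withdraw: payoffs 1.7, 0.4, 0.1 → best response Moderate.
No profile is a mutual best response for all players.

none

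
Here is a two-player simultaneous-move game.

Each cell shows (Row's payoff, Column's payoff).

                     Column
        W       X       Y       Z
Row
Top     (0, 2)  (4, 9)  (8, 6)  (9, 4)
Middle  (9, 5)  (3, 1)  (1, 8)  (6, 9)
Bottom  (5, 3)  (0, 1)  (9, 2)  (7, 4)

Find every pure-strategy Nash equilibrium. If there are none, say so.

Pure NE: (Top, X)

Mark each player's best response to every combination of opponents' strategies; a profile where every player is best-responding is a pure Nash equilibrium.
Row against W: payoffs 0, 9, 5 → best response Middle.
Row against X: payoffs 4, 3, 0 → best response Top.
Row against Y: payoffs 8, 1, 9 → best response Bottom.
Row against Z: payoffs 9, 6, 7 → best response Top.
Column against Top: payoffs 2, 9, 6, 4 → best response X.
Column against Middle: payoffs 5, 1, 8, 9 → best response Z.
Column against Bottom: payoffs 3, 1, 2, 4 → best response Z.
Mutual best responses: (Top, X).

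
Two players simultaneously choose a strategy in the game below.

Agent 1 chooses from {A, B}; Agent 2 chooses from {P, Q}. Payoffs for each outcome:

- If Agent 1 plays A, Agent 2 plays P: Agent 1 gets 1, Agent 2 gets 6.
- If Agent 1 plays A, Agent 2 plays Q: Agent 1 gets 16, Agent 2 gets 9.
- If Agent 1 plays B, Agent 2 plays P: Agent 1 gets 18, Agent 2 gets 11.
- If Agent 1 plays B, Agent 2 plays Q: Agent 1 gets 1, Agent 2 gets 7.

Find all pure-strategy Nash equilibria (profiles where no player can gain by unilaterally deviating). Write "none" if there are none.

Pure-strategy Nash equilibria: (A, Q) and (B, P)

Mark each player's best response to every combination of opponents' strategies; a profile where every player is best-responding is a pure Nash equilibrium.
Agent 1 against P: payoffs 1, 18 → best response B.
Agent 1 against Q: payoffs 16, 1 → best response A.
Agent 2 against A: payoffs 6, 9 → best response Q.
Agent 2 against B: payoffs 11, 7 → best response P.
Mutual best responses: (A, Q); (B, P).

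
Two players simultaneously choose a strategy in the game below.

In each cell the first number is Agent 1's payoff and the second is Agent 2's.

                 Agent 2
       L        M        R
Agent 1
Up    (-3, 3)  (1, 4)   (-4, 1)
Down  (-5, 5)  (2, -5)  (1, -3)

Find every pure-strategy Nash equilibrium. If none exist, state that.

(Up, L): Agent 2 can switch to M (3 → 4). Not NE.
(Up, M): Agent 1 can switch to Down (1 → 2). Not NE.
(Up, R): Agent 1 can switch to Down (-4 → 1). Not NE.
(Down, L): Agent 1 can switch to Up (-5 → -3). Not NE.
(Down, M): Agent 2 can switch to L (-5 → 5). Not NE.
(Down, R): Agent 2 can switch to L (-3 → 5). Not NE.

This game has no pure Nash equilibrium.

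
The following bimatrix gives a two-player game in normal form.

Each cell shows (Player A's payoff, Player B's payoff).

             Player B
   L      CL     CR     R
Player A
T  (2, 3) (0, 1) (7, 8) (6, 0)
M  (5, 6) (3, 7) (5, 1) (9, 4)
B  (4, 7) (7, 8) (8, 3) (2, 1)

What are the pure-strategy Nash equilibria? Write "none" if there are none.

Player A against L: payoffs 2, 5, 4 → best response M.
Player A against CL: payoffs 0, 3, 7 → best response B.
Player A against CR: payoffs 7, 5, 8 → best response B.
Player A against R: payoffs 6, 9, 2 → best response M.
Player B against T: payoffs 3, 1, 8, 0 → best response CR.
Player B against M: payoffs 6, 7, 1, 4 → best response CL.
Player B against B: payoffs 7, 8, 3, 1 → best response CL.
Mutual best responses: (B, CL).

Pure NE: (B, CL)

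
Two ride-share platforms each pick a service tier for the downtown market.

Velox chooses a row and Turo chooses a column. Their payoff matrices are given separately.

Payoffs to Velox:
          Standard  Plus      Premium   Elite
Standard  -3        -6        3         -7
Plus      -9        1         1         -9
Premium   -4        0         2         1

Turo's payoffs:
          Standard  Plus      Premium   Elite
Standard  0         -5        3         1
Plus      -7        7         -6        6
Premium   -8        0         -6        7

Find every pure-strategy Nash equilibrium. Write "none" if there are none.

Pure-strategy Nash equilibria: (Standard, Premium); (Plus, Plus); (Premium, Elite)

(Standard, Standard): Turo can switch to Premium (0 → 3). Not NE.
(Standard, Plus): Velox can switch to Plus (-6 → 1). Not NE.
(Standard, Premium): Velox gets 3, best alternative 2; Turo gets 3, best alternative 1. No profitable deviation — NE.
(Standard, Elite): Velox can switch to Premium (-7 → 1). Not NE.
(Plus, Standard): Velox can switch to Standard (-9 → -3). Not NE.
(Plus, Plus): Velox gets 1, best alternative 0; Turo gets 7, best alternative 6. No profitable deviation — NE.
(Plus, Premium): Velox can switch to Standard (1 → 3). Not NE.
(Plus, Elite): Velox can switch to Standard (-9 → -7). Not NE.
(Premium, Standard): Velox can switch to Standard (-4 → -3). Not NE.
(Premium, Plus): Velox can switch to Plus (0 → 1). Not NE.
(Premium, Premium): Velox can switch to Standard (2 → 3). Not NE.
(Premium, Elite): Velox gets 1, best alternative -7; Turo gets 7, best alternative 0. No profitable deviation — NE.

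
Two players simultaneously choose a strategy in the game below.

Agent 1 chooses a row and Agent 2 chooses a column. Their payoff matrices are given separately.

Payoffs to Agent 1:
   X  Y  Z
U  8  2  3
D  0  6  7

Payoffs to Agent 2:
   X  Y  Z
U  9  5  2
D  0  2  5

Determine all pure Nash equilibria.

(U, X): Agent 1 gets 8, best alternative 0; Agent 2 gets 9, best alternative 5. No profitable deviation — NE.
(U, Y): Agent 1 can switch to D (2 → 6). Not NE.
(U, Z): Agent 1 can switch to D (3 → 7). Not NE.
(D, X): Agent 1 can switch to U (0 → 8). Not NE.
(D, Y): Agent 2 can switch to Z (2 → 5). Not NE.
(D, Z): Agent 1 gets 7, best alternative 3; Agent 2 gets 5, best alternative 2. No profitable deviation — NE.

Pure-strategy Nash equilibria: (U, X); (D, Z)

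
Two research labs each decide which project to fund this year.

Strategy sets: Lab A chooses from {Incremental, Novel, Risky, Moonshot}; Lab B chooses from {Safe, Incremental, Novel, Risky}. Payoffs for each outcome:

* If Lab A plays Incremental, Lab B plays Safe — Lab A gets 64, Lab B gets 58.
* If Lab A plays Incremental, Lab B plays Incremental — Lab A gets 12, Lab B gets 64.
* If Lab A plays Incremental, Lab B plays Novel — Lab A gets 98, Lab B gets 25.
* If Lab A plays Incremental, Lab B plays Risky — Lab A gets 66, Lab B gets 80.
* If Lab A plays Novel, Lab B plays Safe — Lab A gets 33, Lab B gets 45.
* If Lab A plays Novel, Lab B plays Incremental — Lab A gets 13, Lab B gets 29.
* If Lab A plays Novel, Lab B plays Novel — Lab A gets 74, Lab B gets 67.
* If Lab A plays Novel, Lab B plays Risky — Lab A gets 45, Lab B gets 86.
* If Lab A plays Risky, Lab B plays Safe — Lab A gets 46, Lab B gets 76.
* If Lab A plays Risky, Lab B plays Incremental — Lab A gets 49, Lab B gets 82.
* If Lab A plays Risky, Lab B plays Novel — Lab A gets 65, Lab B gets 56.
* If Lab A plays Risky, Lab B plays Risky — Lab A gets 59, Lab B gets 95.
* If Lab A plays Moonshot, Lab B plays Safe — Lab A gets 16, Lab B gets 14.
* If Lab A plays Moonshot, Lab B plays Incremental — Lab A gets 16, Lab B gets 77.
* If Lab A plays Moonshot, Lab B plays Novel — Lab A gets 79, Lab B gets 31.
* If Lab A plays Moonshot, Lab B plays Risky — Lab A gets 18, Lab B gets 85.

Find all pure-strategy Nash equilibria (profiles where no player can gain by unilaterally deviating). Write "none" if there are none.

The unique pure-strategy Nash equilibrium is (Incremental, Risky).

For each strategy profile, look for a profitable unilateral deviation.
(Incremental, Safe): Lab B can switch to Incremental (58 → 64). Not NE.
(Incremental, Incremental): Lab A can switch to Novel (12 → 13). Not NE.
(Incremental, Novel): Lab B can switch to Safe (25 → 58). Not NE.
(Incremental, Risky): Lab A gets 66, best alternative 59; Lab B gets 80, best alternative 64. No profitable deviation — NE.
(Novel, Safe): Lab A can switch to Incremental (33 → 64). Not NE.
(Novel, Incremental): Lab A can switch to Risky (13 → 49). Not NE.
(Novel, Novel): Lab A can switch to Incremental (74 → 98). Not NE.
(Novel, Risky): Lab A can switch to Incremental (45 → 66). Not NE.
(Risky, Safe): Lab A can switch to Incremental (46 → 64). Not NE.
(Risky, Incremental): Lab B can switch to Risky (82 → 95). Not NE.
(Risky, Novel): Lab A can switch to Incremental (65 → 98). Not NE.
(Risky, Risky): Lab A can switch to Incremental (59 → 66). Not NE.
(Moonshot, Safe): Lab A can switch to Incremental (16 → 64). Not NE.
(The remaining 3 profiles each have a profitable deviation by the same check.)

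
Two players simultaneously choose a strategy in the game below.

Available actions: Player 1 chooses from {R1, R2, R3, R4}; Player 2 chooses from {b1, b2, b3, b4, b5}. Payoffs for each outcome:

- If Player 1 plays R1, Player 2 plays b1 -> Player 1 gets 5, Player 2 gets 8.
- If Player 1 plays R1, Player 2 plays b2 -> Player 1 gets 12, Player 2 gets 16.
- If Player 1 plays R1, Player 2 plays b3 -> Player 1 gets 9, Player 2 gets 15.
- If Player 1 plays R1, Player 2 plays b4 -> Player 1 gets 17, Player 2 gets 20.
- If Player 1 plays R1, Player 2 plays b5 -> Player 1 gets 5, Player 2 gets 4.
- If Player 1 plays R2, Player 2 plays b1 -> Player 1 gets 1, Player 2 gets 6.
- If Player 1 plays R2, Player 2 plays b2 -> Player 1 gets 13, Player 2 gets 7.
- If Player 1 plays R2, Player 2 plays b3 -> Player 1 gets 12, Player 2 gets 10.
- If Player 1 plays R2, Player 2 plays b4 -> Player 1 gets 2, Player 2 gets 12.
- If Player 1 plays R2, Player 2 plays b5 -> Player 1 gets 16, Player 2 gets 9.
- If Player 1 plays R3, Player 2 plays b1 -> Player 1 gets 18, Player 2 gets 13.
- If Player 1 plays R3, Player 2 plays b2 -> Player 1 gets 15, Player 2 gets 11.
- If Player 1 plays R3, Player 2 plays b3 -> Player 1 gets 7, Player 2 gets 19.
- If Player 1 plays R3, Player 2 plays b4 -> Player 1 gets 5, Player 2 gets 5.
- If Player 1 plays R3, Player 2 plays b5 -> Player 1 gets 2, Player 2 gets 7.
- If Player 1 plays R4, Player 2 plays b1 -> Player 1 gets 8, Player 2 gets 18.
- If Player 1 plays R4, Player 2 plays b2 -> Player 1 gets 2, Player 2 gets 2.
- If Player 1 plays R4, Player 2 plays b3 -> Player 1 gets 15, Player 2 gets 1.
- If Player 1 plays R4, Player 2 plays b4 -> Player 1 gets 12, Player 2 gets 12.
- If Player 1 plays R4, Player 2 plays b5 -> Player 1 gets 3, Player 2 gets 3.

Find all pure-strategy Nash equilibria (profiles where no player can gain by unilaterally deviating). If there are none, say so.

Player 1 against b1: payoffs 5, 1, 18, 8 → best response R3.
Player 1 against b2: payoffs 12, 13, 15, 2 → best response R3.
Player 1 against b3: payoffs 9, 12, 7, 15 → best response R4.
Player 1 against b4: payoffs 17, 2, 5, 12 → best response R1.
Player 1 against b5: payoffs 5, 16, 2, 3 → best response R2.
Player 2 against R1: payoffs 8, 16, 15, 20, 4 → best response b4.
Player 2 against R2: payoffs 6, 7, 10, 12, 9 → best response b4.
Player 2 against R3: payoffs 13, 11, 19, 5, 7 → best response b3.
Player 2 against R4: payoffs 18, 2, 1, 12, 3 → best response b1.
Mutual best responses: (R1, b4).

The unique pure-strategy Nash equilibrium is (R1, b4).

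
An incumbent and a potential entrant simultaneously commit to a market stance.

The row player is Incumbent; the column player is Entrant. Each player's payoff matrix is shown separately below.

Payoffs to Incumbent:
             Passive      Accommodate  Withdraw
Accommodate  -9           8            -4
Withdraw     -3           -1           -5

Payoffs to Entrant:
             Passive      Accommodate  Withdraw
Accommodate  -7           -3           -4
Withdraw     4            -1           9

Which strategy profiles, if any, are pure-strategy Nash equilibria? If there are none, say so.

Pure NE: (Accommodate, Accommodate)

Check each profile: it is a Nash equilibrium iff no player can strictly gain by switching unilaterally.
(Accommodate, Passive): Incumbent can switch to Withdraw (-9 → -3). Not NE.
(Accommodate, Accommodate): Incumbent gets 8, best alternative -1; Entrant gets -3, best alternative -4. No profitable deviation — NE.
(Accommodate, Withdraw): Entrant can switch to Accommodate (-4 → -3). Not NE.
(Withdraw, Passive): Entrant can switch to Withdraw (4 → 9). Not NE.
(Withdraw, Accommodate): Incumbent can switch to Accommodate (-1 → 8). Not NE.
(Withdraw, Withdraw): Incumbent can switch to Accommodate (-5 → -4). Not NE.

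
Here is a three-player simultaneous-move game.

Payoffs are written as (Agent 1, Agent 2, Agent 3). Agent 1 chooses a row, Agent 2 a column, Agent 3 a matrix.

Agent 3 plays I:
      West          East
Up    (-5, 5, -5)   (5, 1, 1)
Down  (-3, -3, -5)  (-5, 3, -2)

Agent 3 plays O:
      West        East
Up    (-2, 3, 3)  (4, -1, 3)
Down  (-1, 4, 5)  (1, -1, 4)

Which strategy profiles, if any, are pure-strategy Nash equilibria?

(Down, West, O)

(Up, West, I): Agent 1 can switch to Down (-5 → -3). Not NE.
(Up, West, O): Agent 1 can switch to Down (-2 → -1). Not NE.
(Up, East, I): Agent 2 can switch to West (1 → 5). Not NE.
(Up, East, O): Agent 2 can switch to West (-1 → 3). Not NE.
(Down, West, I): Agent 2 can switch to East (-3 → 3). Not NE.
(Down, West, O): Agent 1 gets -1, best alternative -2; Agent 2 gets 4, best alternative -1; Agent 3 gets 5, best alternative -5. No profitable deviation — NE.
(Down, East, I): Agent 1 can switch to Up (-5 → 5). Not NE.
(Down, East, O): Agent 1 can switch to Up (1 → 4). Not NE.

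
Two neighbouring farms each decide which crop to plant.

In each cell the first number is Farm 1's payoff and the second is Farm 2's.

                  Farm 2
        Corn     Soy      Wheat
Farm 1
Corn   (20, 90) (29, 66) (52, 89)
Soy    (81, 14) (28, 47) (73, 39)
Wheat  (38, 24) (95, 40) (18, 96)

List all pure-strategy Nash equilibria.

No pure-strategy Nash equilibrium.

For each player, find the best response to each opponent profile; mutual best responses are the pure NE.
Farm 1 against Corn: payoffs 20, 81, 38 → best response Soy.
Farm 1 against Soy: payoffs 29, 28, 95 → best response Wheat.
Farm 1 against Wheat: payoffs 52, 73, 18 → best response Soy.
Farm 2 against Corn: payoffs 90, 66, 89 → best response Corn.
Farm 2 against Soy: payoffs 14, 47, 39 → best response Soy.
Farm 2 against Wheat: payoffs 24, 40, 96 → best response Wheat.
No profile is a mutual best response for all players.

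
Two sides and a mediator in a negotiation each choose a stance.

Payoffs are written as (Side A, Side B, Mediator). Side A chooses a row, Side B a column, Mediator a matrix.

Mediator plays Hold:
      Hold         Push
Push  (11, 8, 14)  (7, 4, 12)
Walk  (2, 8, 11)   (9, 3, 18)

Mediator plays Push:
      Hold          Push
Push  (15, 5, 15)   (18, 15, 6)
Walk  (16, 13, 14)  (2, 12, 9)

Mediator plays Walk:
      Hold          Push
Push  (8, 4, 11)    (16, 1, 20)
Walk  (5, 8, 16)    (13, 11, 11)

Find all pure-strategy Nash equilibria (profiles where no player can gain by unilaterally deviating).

(Push, Hold, Hold): Mediator can switch to Push (14 → 15). Not NE.
(Push, Hold, Push): Side A can switch to Walk (15 → 16). Not NE.
(Push, Hold, Walk): Mediator can switch to Hold (11 → 14). Not NE.
(Push, Push, Hold): Side A can switch to Walk (7 → 9). Not NE.
(Push, Push, Push): Mediator can switch to Hold (6 → 12). Not NE.
(Push, Push, Walk): Side B can switch to Hold (1 → 4). Not NE.
(The remaining 6 profiles each have a profitable deviation by the same check.)

No pure-strategy Nash equilibrium.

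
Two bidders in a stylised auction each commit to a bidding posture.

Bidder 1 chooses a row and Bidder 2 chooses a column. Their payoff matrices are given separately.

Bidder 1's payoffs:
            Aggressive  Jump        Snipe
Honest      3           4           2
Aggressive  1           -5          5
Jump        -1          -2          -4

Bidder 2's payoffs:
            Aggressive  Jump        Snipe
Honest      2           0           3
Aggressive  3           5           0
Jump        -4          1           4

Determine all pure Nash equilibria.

Check each profile: it is a Nash equilibrium iff no player can strictly gain by switching unilaterally.
(Honest, Aggressive): Bidder 2 can switch to Snipe (2 → 3). Not NE.
(Honest, Jump): Bidder 2 can switch to Aggressive (0 → 2). Not NE.
(Honest, Snipe): Bidder 1 can switch to Aggressive (2 → 5). Not NE.
(Aggressive, Aggressive): Bidder 1 can switch to Honest (1 → 3). Not NE.
(Aggressive, Jump): Bidder 1 can switch to Honest (-5 → 4). Not NE.
(Aggressive, Snipe): Bidder 2 can switch to Aggressive (0 → 3). Not NE.
(Jump, Aggressive): Bidder 1 can switch to Honest (-1 → 3). Not NE.
(Jump, Jump): Bidder 1 can switch to Honest (-2 → 4). Not NE.
(The remaining 1 profile has a profitable deviation by the same check.)

This game has no pure Nash equilibrium.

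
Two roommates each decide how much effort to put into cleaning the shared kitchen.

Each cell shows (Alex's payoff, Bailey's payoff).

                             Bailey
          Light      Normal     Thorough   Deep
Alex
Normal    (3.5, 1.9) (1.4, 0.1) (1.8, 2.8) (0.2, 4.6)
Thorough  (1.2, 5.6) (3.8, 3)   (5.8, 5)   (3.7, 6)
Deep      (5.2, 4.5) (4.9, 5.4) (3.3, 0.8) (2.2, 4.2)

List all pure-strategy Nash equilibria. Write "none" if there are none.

(Normal, Light): Alex can switch to Deep (3.5 → 5.2). Not NE.
(Normal, Normal): Alex can switch to Thorough (1.4 → 3.8). Not NE.
(Normal, Thorough): Alex can switch to Thorough (1.8 → 5.8). Not NE.
(Normal, Deep): Alex can switch to Thorough (0.2 → 3.7). Not NE.
(Thorough, Light): Alex can switch to Normal (1.2 → 3.5). Not NE.
(Thorough, Normal): Alex can switch to Deep (3.8 → 4.9). Not NE.
(Thorough, Deep): Alex gets 3.7, best alternative 2.2; Bailey gets 6, best alternative 5.6. No profitable deviation — NE.
(Deep, Normal): Alex gets 4.9, best alternative 3.8; Bailey gets 5.4, best alternative 4.5. No profitable deviation — NE.
(The remaining 4 profiles each have a profitable deviation by the same check.)

The pure Nash equilibria are (Thorough, Deep); (Deep, Normal).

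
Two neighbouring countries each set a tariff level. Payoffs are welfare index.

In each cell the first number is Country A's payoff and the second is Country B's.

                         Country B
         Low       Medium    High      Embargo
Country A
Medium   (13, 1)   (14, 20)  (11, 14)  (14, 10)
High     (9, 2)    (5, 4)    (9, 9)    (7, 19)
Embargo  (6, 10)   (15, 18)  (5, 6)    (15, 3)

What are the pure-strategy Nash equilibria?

Pure NE: (Embargo, Medium)

For each player, find the best response to each opponent profile; mutual best responses are the pure NE.
Country A against Low: payoffs 13, 9, 6 → best response Medium.
Country A against Medium: payoffs 14, 5, 15 → best response Embargo.
Country A against High: payoffs 11, 9, 5 → best response Medium.
Country A against Embargo: payoffs 14, 7, 15 → best response Embargo.
Country B against Medium: payoffs 1, 20, 14, 10 → best response Medium.
Country B against High: payoffs 2, 4, 9, 19 → best response Embargo.
Country B against Embargo: payoffs 10, 18, 6, 3 → best response Medium.
Mutual best responses: (Embargo, Medium).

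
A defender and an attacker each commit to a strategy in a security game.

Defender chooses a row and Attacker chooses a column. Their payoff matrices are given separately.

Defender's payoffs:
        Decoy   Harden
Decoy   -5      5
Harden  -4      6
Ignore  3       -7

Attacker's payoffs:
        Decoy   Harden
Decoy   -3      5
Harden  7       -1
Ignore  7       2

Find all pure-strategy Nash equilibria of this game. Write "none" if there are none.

(Decoy, Decoy): Defender can switch to Harden (-5 → -4). Not NE.
(Decoy, Harden): Defender can switch to Harden (5 → 6). Not NE.
(Harden, Decoy): Defender can switch to Ignore (-4 → 3). Not NE.
(Harden, Harden): Attacker can switch to Decoy (-1 → 7). Not NE.
(Ignore, Decoy): Defender gets 3, best alternative -4; Attacker gets 7, best alternative 2. No profitable deviation — NE.
(Ignore, Harden): Defender can switch to Decoy (-7 → 5). Not NE.

(Ignore, Decoy)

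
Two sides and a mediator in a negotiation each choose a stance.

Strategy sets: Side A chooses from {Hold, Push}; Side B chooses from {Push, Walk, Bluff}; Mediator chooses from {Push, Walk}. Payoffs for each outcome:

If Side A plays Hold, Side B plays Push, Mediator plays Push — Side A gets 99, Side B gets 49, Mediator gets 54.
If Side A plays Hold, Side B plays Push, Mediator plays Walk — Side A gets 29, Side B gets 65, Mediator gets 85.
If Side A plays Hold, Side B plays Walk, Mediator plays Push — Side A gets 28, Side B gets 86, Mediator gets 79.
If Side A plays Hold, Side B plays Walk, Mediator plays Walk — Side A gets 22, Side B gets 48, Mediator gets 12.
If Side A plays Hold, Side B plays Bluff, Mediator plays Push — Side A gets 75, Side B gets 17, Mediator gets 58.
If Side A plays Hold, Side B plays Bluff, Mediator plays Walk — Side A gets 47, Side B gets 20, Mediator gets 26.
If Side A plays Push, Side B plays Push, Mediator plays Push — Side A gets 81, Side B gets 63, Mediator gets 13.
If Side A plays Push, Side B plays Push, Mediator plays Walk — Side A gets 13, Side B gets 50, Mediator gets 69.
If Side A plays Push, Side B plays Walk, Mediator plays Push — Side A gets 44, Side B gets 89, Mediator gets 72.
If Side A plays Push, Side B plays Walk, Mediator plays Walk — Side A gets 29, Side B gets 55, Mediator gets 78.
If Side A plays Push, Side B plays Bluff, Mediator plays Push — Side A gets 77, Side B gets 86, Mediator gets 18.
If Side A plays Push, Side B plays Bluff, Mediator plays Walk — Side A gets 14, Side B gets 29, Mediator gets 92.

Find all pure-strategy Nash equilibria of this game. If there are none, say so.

For each strategy profile, look for a profitable unilateral deviation.
(Hold, Push, Push): Side B can switch to Walk (49 → 86). Not NE.
(Hold, Push, Walk): Side A gets 29, best alternative 13; Side B gets 65, best alternative 48; Mediator gets 85, best alternative 54. No profitable deviation — NE.
(Hold, Walk, Push): Side A can switch to Push (28 → 44). Not NE.
(Hold, Walk, Walk): Side A can switch to Push (22 → 29). Not NE.
(Hold, Bluff, Push): Side A can switch to Push (75 → 77). Not NE.
(Hold, Bluff, Walk): Side B can switch to Push (20 → 65). Not NE.
(Push, Push, Push): Side A can switch to Hold (81 → 99). Not NE.
(Push, Push, Walk): Side A can switch to Hold (13 → 29). Not NE.
(Push, Walk, Push): Mediator can switch to Walk (72 → 78). Not NE.
(Push, Walk, Walk): Side A gets 29, best alternative 22; Side B gets 55, best alternative 50; Mediator gets 78, best alternative 72. No profitable deviation — NE.
(Push, Bluff, Push): Side B can switch to Walk (86 → 89). Not NE.
(Push, Bluff, Walk): Side A can switch to Hold (14 → 47). Not NE.

(Hold, Push, Walk) and (Push, Walk, Walk)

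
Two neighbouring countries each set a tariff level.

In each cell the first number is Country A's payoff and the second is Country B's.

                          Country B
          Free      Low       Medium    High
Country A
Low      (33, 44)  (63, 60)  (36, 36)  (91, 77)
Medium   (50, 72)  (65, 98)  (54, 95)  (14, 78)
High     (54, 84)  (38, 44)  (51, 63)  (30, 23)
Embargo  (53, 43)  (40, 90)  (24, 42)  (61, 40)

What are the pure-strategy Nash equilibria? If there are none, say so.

Pure-strategy Nash equilibria: (Low, High); (Medium, Low); (High, Free)

Mark each player's best response to every combination of opponents' strategies; a profile where every player is best-responding is a pure Nash equilibrium.
Country A against Free: payoffs 33, 50, 54, 53 → best response High.
Country A against Low: payoffs 63, 65, 38, 40 → best response Medium.
Country A against Medium: payoffs 36, 54, 51, 24 → best response Medium.
Country A against High: payoffs 91, 14, 30, 61 → best response Low.
Country B against Low: payoffs 44, 60, 36, 77 → best response High.
Country B against Medium: payoffs 72, 98, 95, 78 → best response Low.
Country B against High: payoffs 84, 44, 63, 23 → best response Free.
Country B against Embargo: payoffs 43, 90, 42, 40 → best response Low.
Mutual best responses: (Low, High); (Medium, Low); (High, Free).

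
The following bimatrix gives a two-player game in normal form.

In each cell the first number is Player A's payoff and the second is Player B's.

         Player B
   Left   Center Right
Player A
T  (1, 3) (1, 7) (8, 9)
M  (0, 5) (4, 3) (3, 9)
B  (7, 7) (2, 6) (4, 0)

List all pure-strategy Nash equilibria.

Player A against Left: payoffs 1, 0, 7 → best response B.
Player A against Center: payoffs 1, 4, 2 → best response M.
Player A against Right: payoffs 8, 3, 4 → best response T.
Player B against T: payoffs 3, 7, 9 → best response Right.
Player B against M: payoffs 5, 3, 9 → best response Right.
Player B against B: payoffs 7, 6, 0 → best response Left.
Mutual best responses: (T, Right); (B, Left).

Pure-strategy Nash equilibria: (T, Right); (B, Left)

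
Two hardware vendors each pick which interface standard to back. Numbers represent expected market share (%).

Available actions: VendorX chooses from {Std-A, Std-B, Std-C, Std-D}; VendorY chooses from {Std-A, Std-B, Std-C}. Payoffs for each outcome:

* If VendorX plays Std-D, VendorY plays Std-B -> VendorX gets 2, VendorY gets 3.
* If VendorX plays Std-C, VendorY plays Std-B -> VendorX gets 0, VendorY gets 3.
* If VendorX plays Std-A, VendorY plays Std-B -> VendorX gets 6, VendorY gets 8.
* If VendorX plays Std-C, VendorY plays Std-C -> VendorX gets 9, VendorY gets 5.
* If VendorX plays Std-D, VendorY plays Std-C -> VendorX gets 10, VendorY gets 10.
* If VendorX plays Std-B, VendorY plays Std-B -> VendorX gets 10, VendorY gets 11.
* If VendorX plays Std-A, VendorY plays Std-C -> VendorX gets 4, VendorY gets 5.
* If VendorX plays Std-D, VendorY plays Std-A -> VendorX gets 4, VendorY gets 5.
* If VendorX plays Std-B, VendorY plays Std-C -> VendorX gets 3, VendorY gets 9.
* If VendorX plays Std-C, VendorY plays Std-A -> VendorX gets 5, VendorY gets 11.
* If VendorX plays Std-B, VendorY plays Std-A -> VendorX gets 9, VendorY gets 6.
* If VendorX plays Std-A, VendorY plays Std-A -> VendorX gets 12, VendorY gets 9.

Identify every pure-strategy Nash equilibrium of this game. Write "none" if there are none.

VendorX against Std-A: payoffs 12, 9, 5, 4 → best response Std-A.
VendorX against Std-B: payoffs 6, 10, 0, 2 → best response Std-B.
VendorX against Std-C: payoffs 4, 3, 9, 10 → best response Std-D.
VendorY against Std-A: payoffs 9, 8, 5 → best response Std-A.
VendorY against Std-B: payoffs 6, 11, 9 → best response Std-B.
VendorY against Std-C: payoffs 11, 3, 5 → best response Std-A.
VendorY against Std-D: payoffs 5, 3, 10 → best response Std-C.
Mutual best responses: (Std-A, Std-A); (Std-B, Std-B); (Std-D, Std-C).

The pure Nash equilibria are (Std-A, Std-A) and (Std-B, Std-B) and (Std-D, Std-C).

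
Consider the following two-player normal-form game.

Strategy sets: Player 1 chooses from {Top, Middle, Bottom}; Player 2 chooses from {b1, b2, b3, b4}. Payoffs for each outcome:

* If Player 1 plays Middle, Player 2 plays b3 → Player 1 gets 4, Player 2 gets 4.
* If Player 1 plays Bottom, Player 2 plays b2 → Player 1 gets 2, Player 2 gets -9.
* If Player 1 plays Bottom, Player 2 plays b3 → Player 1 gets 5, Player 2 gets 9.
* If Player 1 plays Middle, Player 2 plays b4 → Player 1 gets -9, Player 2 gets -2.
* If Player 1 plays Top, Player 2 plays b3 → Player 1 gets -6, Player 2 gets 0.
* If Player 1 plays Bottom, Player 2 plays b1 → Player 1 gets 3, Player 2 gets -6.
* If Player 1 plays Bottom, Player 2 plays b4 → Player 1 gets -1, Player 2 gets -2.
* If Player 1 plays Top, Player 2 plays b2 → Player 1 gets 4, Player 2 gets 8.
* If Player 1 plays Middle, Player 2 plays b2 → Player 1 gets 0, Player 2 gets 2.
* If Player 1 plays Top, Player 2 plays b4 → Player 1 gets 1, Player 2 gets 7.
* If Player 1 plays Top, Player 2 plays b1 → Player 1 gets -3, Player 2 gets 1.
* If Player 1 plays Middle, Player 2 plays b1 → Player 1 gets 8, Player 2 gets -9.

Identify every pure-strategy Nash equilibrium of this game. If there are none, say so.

For each strategy profile, look for a profitable unilateral deviation.
(Top, b1): Player 1 can switch to Middle (-3 → 8). Not NE.
(Top, b2): Player 1 gets 4, best alternative 2; Player 2 gets 8, best alternative 7. No profitable deviation — NE.
(Top, b3): Player 1 can switch to Middle (-6 → 4). Not NE.
(Top, b4): Player 2 can switch to b2 (7 → 8). Not NE.
(Middle, b1): Player 2 can switch to b2 (-9 → 2). Not NE.
(Middle, b2): Player 1 can switch to Top (0 → 4). Not NE.
(Middle, b3): Player 1 can switch to Bottom (4 → 5). Not NE.
(Middle, b4): Player 1 can switch to Top (-9 → 1). Not NE.
(Bottom, b1): Player 1 can switch to Middle (3 → 8). Not NE.
(Bottom, b2): Player 1 can switch to Top (2 → 4). Not NE.
(Bottom, b3): Player 1 gets 5, best alternative 4; Player 2 gets 9, best alternative -2. No profitable deviation — NE.
(Bottom, b4): Player 1 can switch to Top (-1 → 1). Not NE.

(Top, b2); (Bottom, b3)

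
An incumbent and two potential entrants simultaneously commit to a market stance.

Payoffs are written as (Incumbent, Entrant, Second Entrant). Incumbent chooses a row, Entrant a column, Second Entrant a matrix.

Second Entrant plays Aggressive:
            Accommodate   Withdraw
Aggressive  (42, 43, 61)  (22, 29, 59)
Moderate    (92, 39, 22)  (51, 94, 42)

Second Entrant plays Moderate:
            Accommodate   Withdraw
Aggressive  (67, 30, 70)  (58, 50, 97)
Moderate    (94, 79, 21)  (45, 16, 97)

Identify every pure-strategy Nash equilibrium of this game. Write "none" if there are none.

The unique pure-strategy Nash equilibrium is (Aggressive, Withdraw, Moderate).

(Aggressive, Accommodate, Aggressive): Incumbent can switch to Moderate (42 → 92). Not NE.
(Aggressive, Accommodate, Moderate): Incumbent can switch to Moderate (67 → 94). Not NE.
(Aggressive, Withdraw, Aggressive): Incumbent can switch to Moderate (22 → 51). Not NE.
(Aggressive, Withdraw, Moderate): Incumbent gets 58, best alternative 45; Entrant gets 50, best alternative 30; Second Entrant gets 97, best alternative 59. No profitable deviation — NE.
(Moderate, Accommodate, Aggressive): Entrant can switch to Withdraw (39 → 94). Not NE.
(Moderate, Accommodate, Moderate): Second Entrant can switch to Aggressive (21 → 22). Not NE.
(Moderate, Withdraw, Aggressive): Second Entrant can switch to Moderate (42 → 97). Not NE.
(Moderate, Withdraw, Moderate): Incumbent can switch to Aggressive (45 → 58). Not NE.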